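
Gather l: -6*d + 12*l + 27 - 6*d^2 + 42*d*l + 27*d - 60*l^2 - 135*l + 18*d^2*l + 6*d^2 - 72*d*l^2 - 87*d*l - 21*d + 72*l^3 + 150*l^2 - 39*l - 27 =72*l^3 + l^2*(90 - 72*d) + l*(18*d^2 - 45*d - 162)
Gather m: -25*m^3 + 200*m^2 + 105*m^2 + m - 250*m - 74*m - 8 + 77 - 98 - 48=-25*m^3 + 305*m^2 - 323*m - 77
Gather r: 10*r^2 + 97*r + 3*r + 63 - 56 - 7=10*r^2 + 100*r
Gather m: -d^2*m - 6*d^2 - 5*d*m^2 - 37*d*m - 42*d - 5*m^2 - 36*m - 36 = -6*d^2 - 42*d + m^2*(-5*d - 5) + m*(-d^2 - 37*d - 36) - 36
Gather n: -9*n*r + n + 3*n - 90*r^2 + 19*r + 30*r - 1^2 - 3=n*(4 - 9*r) - 90*r^2 + 49*r - 4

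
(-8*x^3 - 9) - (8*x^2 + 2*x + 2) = -8*x^3 - 8*x^2 - 2*x - 11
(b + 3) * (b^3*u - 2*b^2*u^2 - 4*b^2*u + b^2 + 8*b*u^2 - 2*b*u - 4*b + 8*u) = b^4*u - 2*b^3*u^2 - b^3*u + b^3 + 2*b^2*u^2 - 14*b^2*u - b^2 + 24*b*u^2 + 2*b*u - 12*b + 24*u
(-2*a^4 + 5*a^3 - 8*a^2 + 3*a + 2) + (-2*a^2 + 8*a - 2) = -2*a^4 + 5*a^3 - 10*a^2 + 11*a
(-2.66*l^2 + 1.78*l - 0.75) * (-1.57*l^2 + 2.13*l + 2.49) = 4.1762*l^4 - 8.4604*l^3 - 1.6545*l^2 + 2.8347*l - 1.8675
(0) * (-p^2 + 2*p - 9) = 0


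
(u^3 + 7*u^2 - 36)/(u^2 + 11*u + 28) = (u^3 + 7*u^2 - 36)/(u^2 + 11*u + 28)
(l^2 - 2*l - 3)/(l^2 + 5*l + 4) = (l - 3)/(l + 4)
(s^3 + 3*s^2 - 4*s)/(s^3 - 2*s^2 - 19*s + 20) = s/(s - 5)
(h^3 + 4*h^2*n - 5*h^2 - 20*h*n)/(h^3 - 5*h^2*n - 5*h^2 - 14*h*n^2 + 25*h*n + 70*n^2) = h*(h + 4*n)/(h^2 - 5*h*n - 14*n^2)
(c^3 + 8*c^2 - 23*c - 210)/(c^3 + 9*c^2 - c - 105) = (c^2 + c - 30)/(c^2 + 2*c - 15)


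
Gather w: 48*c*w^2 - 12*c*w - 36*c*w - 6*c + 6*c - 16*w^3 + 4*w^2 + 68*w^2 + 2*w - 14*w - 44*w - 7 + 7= -16*w^3 + w^2*(48*c + 72) + w*(-48*c - 56)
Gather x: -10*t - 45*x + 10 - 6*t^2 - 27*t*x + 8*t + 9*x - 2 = -6*t^2 - 2*t + x*(-27*t - 36) + 8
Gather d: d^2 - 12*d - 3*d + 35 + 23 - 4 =d^2 - 15*d + 54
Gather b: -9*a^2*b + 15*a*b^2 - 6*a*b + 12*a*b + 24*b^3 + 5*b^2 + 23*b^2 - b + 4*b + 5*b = 24*b^3 + b^2*(15*a + 28) + b*(-9*a^2 + 6*a + 8)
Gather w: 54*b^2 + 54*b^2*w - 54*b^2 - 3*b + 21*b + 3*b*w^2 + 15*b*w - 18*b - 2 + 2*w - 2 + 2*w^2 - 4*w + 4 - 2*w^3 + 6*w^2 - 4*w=-2*w^3 + w^2*(3*b + 8) + w*(54*b^2 + 15*b - 6)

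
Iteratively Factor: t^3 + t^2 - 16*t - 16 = (t + 1)*(t^2 - 16) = (t - 4)*(t + 1)*(t + 4)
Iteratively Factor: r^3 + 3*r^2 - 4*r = (r - 1)*(r^2 + 4*r) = (r - 1)*(r + 4)*(r)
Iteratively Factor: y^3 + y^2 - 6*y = (y - 2)*(y^2 + 3*y) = (y - 2)*(y + 3)*(y)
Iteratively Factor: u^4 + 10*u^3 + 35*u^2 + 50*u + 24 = (u + 4)*(u^3 + 6*u^2 + 11*u + 6) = (u + 2)*(u + 4)*(u^2 + 4*u + 3) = (u + 1)*(u + 2)*(u + 4)*(u + 3)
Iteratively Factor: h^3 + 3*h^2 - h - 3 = (h + 3)*(h^2 - 1) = (h - 1)*(h + 3)*(h + 1)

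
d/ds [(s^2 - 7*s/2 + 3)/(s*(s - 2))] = 3/(2*s^2)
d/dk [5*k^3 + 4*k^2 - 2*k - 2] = 15*k^2 + 8*k - 2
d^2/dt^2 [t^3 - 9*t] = 6*t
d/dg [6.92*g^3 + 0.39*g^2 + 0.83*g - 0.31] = 20.76*g^2 + 0.78*g + 0.83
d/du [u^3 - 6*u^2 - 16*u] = 3*u^2 - 12*u - 16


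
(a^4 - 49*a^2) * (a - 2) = a^5 - 2*a^4 - 49*a^3 + 98*a^2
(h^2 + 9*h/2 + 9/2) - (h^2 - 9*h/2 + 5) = 9*h - 1/2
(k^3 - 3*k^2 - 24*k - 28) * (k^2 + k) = k^5 - 2*k^4 - 27*k^3 - 52*k^2 - 28*k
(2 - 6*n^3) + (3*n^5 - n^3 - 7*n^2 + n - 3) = 3*n^5 - 7*n^3 - 7*n^2 + n - 1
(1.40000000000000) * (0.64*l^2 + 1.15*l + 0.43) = 0.896*l^2 + 1.61*l + 0.602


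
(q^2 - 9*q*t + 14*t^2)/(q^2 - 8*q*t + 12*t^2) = (q - 7*t)/(q - 6*t)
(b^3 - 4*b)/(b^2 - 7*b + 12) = b*(b^2 - 4)/(b^2 - 7*b + 12)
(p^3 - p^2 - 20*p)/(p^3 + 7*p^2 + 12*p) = (p - 5)/(p + 3)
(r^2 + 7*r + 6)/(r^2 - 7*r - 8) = (r + 6)/(r - 8)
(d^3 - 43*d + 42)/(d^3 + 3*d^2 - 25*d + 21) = (d - 6)/(d - 3)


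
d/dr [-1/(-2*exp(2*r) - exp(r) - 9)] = (-4*exp(r) - 1)*exp(r)/(2*exp(2*r) + exp(r) + 9)^2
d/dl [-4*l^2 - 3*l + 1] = -8*l - 3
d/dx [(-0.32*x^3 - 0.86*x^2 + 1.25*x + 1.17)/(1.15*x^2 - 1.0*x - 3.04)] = (-0.368*x^4 + 0.64*x^3 + 2.3409*x^2 + 2.5378*x - 2.63)/(1.3225*x^4 - 2.3*x^3 - 5.992*x^2 + 6.08*x + 9.2416)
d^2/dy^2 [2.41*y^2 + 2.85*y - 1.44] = 4.82000000000000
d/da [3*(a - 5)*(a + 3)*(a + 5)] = 9*a^2 + 18*a - 75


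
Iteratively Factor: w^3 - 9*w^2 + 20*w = (w)*(w^2 - 9*w + 20) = w*(w - 5)*(w - 4)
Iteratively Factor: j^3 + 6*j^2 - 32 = (j + 4)*(j^2 + 2*j - 8) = (j + 4)^2*(j - 2)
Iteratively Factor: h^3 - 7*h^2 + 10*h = (h - 2)*(h^2 - 5*h) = (h - 5)*(h - 2)*(h)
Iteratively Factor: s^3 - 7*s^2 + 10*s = (s - 2)*(s^2 - 5*s) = (s - 5)*(s - 2)*(s)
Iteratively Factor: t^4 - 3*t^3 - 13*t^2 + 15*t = (t - 1)*(t^3 - 2*t^2 - 15*t) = t*(t - 1)*(t^2 - 2*t - 15) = t*(t - 1)*(t + 3)*(t - 5)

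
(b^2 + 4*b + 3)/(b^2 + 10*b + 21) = (b + 1)/(b + 7)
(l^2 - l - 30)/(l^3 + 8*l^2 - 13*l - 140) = (l - 6)/(l^2 + 3*l - 28)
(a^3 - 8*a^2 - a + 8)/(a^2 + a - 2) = (a^2 - 7*a - 8)/(a + 2)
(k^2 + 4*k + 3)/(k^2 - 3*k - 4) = (k + 3)/(k - 4)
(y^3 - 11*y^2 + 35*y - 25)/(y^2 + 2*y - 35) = (y^2 - 6*y + 5)/(y + 7)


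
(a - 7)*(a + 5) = a^2 - 2*a - 35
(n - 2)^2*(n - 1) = n^3 - 5*n^2 + 8*n - 4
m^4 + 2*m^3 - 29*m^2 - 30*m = m*(m - 5)*(m + 1)*(m + 6)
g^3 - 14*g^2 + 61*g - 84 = (g - 7)*(g - 4)*(g - 3)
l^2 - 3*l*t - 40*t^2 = (l - 8*t)*(l + 5*t)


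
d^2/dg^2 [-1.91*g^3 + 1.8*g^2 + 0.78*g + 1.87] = 3.6 - 11.46*g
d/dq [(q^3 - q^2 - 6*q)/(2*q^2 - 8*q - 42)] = (q^4 - 8*q^3 - 53*q^2 + 42*q + 126)/(2*(q^4 - 8*q^3 - 26*q^2 + 168*q + 441))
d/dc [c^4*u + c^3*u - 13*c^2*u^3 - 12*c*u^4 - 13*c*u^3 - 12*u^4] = u*(4*c^3 + 3*c^2 - 26*c*u^2 - 12*u^3 - 13*u^2)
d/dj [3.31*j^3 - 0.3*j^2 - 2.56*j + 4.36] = 9.93*j^2 - 0.6*j - 2.56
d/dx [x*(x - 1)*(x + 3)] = 3*x^2 + 4*x - 3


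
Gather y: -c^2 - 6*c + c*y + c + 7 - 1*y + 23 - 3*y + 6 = -c^2 - 5*c + y*(c - 4) + 36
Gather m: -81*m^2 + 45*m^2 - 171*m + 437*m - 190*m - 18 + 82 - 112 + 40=-36*m^2 + 76*m - 8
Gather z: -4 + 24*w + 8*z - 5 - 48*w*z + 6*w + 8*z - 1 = 30*w + z*(16 - 48*w) - 10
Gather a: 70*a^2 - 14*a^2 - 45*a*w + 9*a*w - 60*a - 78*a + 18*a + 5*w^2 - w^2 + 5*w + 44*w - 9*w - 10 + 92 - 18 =56*a^2 + a*(-36*w - 120) + 4*w^2 + 40*w + 64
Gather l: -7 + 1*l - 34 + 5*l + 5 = 6*l - 36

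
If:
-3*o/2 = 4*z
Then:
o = -8*z/3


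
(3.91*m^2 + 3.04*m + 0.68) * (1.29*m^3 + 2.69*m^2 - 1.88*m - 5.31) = 5.0439*m^5 + 14.4395*m^4 + 1.704*m^3 - 24.6481*m^2 - 17.4208*m - 3.6108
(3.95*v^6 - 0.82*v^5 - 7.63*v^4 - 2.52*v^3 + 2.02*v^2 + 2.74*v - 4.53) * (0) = 0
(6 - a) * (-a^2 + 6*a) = a^3 - 12*a^2 + 36*a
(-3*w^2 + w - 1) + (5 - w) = 4 - 3*w^2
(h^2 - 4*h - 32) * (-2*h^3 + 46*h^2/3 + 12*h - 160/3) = -2*h^5 + 70*h^4/3 + 44*h^3/3 - 592*h^2 - 512*h/3 + 5120/3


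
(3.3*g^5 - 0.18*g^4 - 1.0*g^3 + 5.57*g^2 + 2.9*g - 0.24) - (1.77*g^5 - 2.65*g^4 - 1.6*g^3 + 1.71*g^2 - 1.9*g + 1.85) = 1.53*g^5 + 2.47*g^4 + 0.6*g^3 + 3.86*g^2 + 4.8*g - 2.09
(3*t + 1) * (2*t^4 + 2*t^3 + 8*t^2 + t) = 6*t^5 + 8*t^4 + 26*t^3 + 11*t^2 + t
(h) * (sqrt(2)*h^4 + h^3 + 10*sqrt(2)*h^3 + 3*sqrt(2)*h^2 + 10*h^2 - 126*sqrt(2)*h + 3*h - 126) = sqrt(2)*h^5 + h^4 + 10*sqrt(2)*h^4 + 3*sqrt(2)*h^3 + 10*h^3 - 126*sqrt(2)*h^2 + 3*h^2 - 126*h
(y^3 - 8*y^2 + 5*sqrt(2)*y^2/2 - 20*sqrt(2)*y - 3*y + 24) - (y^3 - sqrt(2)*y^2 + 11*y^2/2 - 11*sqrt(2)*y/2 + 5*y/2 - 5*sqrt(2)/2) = -27*y^2/2 + 7*sqrt(2)*y^2/2 - 29*sqrt(2)*y/2 - 11*y/2 + 5*sqrt(2)/2 + 24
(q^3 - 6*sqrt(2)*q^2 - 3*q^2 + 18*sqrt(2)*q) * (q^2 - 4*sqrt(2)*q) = q^5 - 10*sqrt(2)*q^4 - 3*q^4 + 30*sqrt(2)*q^3 + 48*q^3 - 144*q^2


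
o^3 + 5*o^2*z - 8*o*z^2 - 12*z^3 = (o - 2*z)*(o + z)*(o + 6*z)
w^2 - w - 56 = (w - 8)*(w + 7)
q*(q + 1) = q^2 + q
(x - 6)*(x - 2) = x^2 - 8*x + 12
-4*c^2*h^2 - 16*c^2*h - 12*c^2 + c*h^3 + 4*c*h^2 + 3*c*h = (-4*c + h)*(h + 3)*(c*h + c)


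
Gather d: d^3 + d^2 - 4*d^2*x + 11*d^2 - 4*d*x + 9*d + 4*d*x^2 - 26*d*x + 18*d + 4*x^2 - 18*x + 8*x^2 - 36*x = d^3 + d^2*(12 - 4*x) + d*(4*x^2 - 30*x + 27) + 12*x^2 - 54*x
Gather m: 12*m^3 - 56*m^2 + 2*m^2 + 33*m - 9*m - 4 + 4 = 12*m^3 - 54*m^2 + 24*m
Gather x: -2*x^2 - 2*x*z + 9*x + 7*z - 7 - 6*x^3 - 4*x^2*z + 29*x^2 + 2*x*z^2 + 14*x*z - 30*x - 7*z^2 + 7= -6*x^3 + x^2*(27 - 4*z) + x*(2*z^2 + 12*z - 21) - 7*z^2 + 7*z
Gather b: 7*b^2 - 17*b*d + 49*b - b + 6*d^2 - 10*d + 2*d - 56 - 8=7*b^2 + b*(48 - 17*d) + 6*d^2 - 8*d - 64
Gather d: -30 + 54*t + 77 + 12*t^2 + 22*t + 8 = 12*t^2 + 76*t + 55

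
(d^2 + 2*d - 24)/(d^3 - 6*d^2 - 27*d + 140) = (d + 6)/(d^2 - 2*d - 35)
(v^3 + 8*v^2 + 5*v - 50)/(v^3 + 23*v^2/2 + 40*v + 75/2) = 2*(v - 2)/(2*v + 3)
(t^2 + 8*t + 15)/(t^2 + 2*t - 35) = (t^2 + 8*t + 15)/(t^2 + 2*t - 35)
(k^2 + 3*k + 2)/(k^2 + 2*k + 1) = (k + 2)/(k + 1)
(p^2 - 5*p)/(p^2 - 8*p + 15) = p/(p - 3)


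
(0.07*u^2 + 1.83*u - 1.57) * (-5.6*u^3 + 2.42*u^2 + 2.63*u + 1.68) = -0.392*u^5 - 10.0786*u^4 + 13.4047*u^3 + 1.1311*u^2 - 1.0547*u - 2.6376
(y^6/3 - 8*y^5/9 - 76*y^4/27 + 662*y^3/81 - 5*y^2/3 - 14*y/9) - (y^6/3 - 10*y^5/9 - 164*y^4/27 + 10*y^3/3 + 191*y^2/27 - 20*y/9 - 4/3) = 2*y^5/9 + 88*y^4/27 + 392*y^3/81 - 236*y^2/27 + 2*y/3 + 4/3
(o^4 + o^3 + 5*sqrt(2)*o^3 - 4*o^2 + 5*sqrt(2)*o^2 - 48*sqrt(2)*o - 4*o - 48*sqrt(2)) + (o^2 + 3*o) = o^4 + o^3 + 5*sqrt(2)*o^3 - 3*o^2 + 5*sqrt(2)*o^2 - 48*sqrt(2)*o - o - 48*sqrt(2)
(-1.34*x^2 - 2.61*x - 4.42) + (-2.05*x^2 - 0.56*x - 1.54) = -3.39*x^2 - 3.17*x - 5.96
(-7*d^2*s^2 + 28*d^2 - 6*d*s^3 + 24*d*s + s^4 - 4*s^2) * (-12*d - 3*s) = 84*d^3*s^2 - 336*d^3 + 93*d^2*s^3 - 372*d^2*s + 6*d*s^4 - 24*d*s^2 - 3*s^5 + 12*s^3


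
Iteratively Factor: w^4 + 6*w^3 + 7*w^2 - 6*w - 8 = (w + 2)*(w^3 + 4*w^2 - w - 4) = (w - 1)*(w + 2)*(w^2 + 5*w + 4) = (w - 1)*(w + 1)*(w + 2)*(w + 4)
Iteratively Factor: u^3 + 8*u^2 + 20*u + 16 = (u + 2)*(u^2 + 6*u + 8) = (u + 2)^2*(u + 4)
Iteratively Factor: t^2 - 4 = (t - 2)*(t + 2)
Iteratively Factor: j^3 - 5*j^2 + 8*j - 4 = (j - 1)*(j^2 - 4*j + 4) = (j - 2)*(j - 1)*(j - 2)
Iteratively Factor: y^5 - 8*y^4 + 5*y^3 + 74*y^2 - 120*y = (y - 5)*(y^4 - 3*y^3 - 10*y^2 + 24*y) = y*(y - 5)*(y^3 - 3*y^2 - 10*y + 24) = y*(y - 5)*(y + 3)*(y^2 - 6*y + 8) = y*(y - 5)*(y - 2)*(y + 3)*(y - 4)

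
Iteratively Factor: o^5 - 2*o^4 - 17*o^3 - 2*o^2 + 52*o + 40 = (o + 1)*(o^4 - 3*o^3 - 14*o^2 + 12*o + 40) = (o - 5)*(o + 1)*(o^3 + 2*o^2 - 4*o - 8) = (o - 5)*(o - 2)*(o + 1)*(o^2 + 4*o + 4) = (o - 5)*(o - 2)*(o + 1)*(o + 2)*(o + 2)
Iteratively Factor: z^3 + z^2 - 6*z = (z + 3)*(z^2 - 2*z) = z*(z + 3)*(z - 2)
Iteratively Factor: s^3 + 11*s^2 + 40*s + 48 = (s + 4)*(s^2 + 7*s + 12) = (s + 4)^2*(s + 3)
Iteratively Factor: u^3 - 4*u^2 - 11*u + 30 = (u + 3)*(u^2 - 7*u + 10) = (u - 2)*(u + 3)*(u - 5)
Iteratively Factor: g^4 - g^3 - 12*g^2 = (g)*(g^3 - g^2 - 12*g) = g*(g - 4)*(g^2 + 3*g) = g^2*(g - 4)*(g + 3)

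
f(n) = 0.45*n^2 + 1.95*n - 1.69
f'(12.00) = 12.75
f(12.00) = 86.51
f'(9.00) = 10.05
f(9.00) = 52.31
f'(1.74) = 3.52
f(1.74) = 3.07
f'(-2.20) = -0.03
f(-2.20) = -3.80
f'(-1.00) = 1.05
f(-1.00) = -3.19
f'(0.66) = 2.54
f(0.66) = -0.21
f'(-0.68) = 1.34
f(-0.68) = -2.81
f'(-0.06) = 1.90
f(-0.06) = -1.81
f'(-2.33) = -0.15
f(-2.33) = -3.79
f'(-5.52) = -3.02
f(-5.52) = 1.26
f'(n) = 0.9*n + 1.95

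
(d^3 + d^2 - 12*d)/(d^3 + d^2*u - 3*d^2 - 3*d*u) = (d + 4)/(d + u)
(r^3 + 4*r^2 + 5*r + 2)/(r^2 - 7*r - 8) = (r^2 + 3*r + 2)/(r - 8)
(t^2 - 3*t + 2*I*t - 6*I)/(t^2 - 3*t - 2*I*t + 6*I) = (t + 2*I)/(t - 2*I)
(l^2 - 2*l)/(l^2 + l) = (l - 2)/(l + 1)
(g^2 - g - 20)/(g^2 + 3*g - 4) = (g - 5)/(g - 1)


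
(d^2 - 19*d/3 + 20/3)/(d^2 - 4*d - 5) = (d - 4/3)/(d + 1)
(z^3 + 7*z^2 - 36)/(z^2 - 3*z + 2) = (z^2 + 9*z + 18)/(z - 1)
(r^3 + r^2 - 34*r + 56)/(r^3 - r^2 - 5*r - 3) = (-r^3 - r^2 + 34*r - 56)/(-r^3 + r^2 + 5*r + 3)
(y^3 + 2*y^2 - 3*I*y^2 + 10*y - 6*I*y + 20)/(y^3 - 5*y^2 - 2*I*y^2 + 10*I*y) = (y^3 + y^2*(2 - 3*I) + 2*y*(5 - 3*I) + 20)/(y*(y^2 - y*(5 + 2*I) + 10*I))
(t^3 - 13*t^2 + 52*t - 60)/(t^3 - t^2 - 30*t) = (t^2 - 7*t + 10)/(t*(t + 5))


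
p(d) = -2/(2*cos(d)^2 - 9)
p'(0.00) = 0.00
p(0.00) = 0.29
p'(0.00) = 0.00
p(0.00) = 0.29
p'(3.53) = -0.05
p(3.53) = 0.27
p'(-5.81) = -0.06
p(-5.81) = 0.27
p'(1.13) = -0.04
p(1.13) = 0.23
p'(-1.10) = 0.04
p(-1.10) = 0.23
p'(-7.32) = 0.05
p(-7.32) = 0.24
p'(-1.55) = 0.00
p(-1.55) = 0.22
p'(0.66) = -0.06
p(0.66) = 0.26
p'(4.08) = -0.06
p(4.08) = 0.24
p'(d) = -8*sin(d)*cos(d)/(2*cos(d)^2 - 9)^2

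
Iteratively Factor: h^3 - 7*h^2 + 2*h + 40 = (h - 5)*(h^2 - 2*h - 8) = (h - 5)*(h + 2)*(h - 4)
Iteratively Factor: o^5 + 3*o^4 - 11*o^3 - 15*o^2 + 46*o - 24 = (o + 3)*(o^4 - 11*o^2 + 18*o - 8) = (o - 2)*(o + 3)*(o^3 + 2*o^2 - 7*o + 4) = (o - 2)*(o - 1)*(o + 3)*(o^2 + 3*o - 4) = (o - 2)*(o - 1)*(o + 3)*(o + 4)*(o - 1)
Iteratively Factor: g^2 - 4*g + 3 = (g - 3)*(g - 1)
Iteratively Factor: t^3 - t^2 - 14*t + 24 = (t - 2)*(t^2 + t - 12) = (t - 3)*(t - 2)*(t + 4)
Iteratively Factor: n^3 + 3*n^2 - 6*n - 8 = (n + 1)*(n^2 + 2*n - 8) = (n + 1)*(n + 4)*(n - 2)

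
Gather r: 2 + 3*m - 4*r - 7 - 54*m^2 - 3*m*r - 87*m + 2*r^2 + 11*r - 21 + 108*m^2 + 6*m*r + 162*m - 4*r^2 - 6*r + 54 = 54*m^2 + 78*m - 2*r^2 + r*(3*m + 1) + 28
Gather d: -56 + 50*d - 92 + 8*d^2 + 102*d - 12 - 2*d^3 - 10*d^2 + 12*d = -2*d^3 - 2*d^2 + 164*d - 160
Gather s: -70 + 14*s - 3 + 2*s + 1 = 16*s - 72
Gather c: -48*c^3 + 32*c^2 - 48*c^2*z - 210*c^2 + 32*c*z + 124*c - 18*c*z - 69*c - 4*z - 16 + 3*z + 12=-48*c^3 + c^2*(-48*z - 178) + c*(14*z + 55) - z - 4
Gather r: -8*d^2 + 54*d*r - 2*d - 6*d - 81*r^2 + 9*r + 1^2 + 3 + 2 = -8*d^2 - 8*d - 81*r^2 + r*(54*d + 9) + 6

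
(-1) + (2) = 1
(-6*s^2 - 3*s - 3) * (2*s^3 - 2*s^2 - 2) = -12*s^5 + 6*s^4 + 18*s^2 + 6*s + 6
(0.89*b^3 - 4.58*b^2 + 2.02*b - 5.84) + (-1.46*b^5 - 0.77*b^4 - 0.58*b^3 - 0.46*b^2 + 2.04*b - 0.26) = -1.46*b^5 - 0.77*b^4 + 0.31*b^3 - 5.04*b^2 + 4.06*b - 6.1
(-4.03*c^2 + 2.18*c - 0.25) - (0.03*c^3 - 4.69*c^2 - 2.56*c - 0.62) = -0.03*c^3 + 0.66*c^2 + 4.74*c + 0.37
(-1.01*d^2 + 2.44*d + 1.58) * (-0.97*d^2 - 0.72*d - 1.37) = 0.9797*d^4 - 1.6396*d^3 - 1.9057*d^2 - 4.4804*d - 2.1646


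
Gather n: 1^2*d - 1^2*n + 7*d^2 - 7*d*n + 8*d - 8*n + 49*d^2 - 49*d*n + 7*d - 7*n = 56*d^2 + 16*d + n*(-56*d - 16)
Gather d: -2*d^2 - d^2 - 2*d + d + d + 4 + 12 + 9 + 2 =27 - 3*d^2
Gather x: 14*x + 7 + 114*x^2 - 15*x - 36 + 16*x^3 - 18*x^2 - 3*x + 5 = 16*x^3 + 96*x^2 - 4*x - 24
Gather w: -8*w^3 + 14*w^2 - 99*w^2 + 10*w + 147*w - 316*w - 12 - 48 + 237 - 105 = -8*w^3 - 85*w^2 - 159*w + 72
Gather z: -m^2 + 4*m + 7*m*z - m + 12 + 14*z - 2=-m^2 + 3*m + z*(7*m + 14) + 10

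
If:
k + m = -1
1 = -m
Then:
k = 0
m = -1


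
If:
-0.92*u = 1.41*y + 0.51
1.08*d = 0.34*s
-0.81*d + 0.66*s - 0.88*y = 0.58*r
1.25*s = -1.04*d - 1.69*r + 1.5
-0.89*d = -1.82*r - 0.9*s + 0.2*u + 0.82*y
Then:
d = 0.39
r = -0.27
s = 1.24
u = -1.71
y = 0.75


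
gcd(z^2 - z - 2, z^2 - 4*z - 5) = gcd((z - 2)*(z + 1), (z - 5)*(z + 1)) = z + 1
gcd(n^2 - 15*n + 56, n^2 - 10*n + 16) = n - 8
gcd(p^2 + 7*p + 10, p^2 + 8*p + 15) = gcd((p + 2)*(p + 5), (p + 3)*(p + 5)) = p + 5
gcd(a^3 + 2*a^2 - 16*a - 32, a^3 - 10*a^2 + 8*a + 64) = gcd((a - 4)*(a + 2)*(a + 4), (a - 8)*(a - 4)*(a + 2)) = a^2 - 2*a - 8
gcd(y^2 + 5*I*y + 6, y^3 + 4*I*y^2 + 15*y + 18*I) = y + 6*I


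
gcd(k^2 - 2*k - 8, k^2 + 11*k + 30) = 1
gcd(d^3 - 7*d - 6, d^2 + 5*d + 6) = d + 2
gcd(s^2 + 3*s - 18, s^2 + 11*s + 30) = s + 6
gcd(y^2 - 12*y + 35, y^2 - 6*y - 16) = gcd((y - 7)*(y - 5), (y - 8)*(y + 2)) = 1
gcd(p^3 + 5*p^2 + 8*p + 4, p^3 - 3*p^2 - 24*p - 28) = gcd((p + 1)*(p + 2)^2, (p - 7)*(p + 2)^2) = p^2 + 4*p + 4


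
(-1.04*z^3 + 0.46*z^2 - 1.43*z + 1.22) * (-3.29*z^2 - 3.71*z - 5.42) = 3.4216*z^5 + 2.345*z^4 + 8.6349*z^3 - 1.2017*z^2 + 3.2244*z - 6.6124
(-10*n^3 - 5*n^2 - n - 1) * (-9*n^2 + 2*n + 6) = 90*n^5 + 25*n^4 - 61*n^3 - 23*n^2 - 8*n - 6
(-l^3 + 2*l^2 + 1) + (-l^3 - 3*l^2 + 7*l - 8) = -2*l^3 - l^2 + 7*l - 7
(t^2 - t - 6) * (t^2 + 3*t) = t^4 + 2*t^3 - 9*t^2 - 18*t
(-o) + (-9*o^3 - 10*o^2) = -9*o^3 - 10*o^2 - o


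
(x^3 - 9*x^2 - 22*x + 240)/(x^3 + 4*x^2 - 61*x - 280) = (x - 6)/(x + 7)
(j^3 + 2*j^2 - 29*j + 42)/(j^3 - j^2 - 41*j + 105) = (j - 2)/(j - 5)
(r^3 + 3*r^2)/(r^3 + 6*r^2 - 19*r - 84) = r^2/(r^2 + 3*r - 28)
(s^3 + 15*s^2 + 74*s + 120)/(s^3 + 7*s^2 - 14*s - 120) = (s + 4)/(s - 4)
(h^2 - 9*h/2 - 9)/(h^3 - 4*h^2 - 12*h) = (h + 3/2)/(h*(h + 2))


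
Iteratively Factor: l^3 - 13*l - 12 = (l + 1)*(l^2 - l - 12) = (l - 4)*(l + 1)*(l + 3)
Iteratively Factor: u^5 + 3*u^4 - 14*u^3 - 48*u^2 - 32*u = (u + 1)*(u^4 + 2*u^3 - 16*u^2 - 32*u) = (u + 1)*(u + 2)*(u^3 - 16*u) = (u + 1)*(u + 2)*(u + 4)*(u^2 - 4*u) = (u - 4)*(u + 1)*(u + 2)*(u + 4)*(u)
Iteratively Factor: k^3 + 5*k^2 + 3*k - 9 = (k + 3)*(k^2 + 2*k - 3) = (k + 3)^2*(k - 1)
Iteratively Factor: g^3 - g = (g + 1)*(g^2 - g) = g*(g + 1)*(g - 1)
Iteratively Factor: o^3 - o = (o - 1)*(o^2 + o) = (o - 1)*(o + 1)*(o)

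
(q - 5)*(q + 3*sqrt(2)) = q^2 - 5*q + 3*sqrt(2)*q - 15*sqrt(2)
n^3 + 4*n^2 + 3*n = n*(n + 1)*(n + 3)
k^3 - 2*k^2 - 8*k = k*(k - 4)*(k + 2)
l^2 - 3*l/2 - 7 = (l - 7/2)*(l + 2)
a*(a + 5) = a^2 + 5*a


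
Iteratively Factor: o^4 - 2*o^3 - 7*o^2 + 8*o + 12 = (o - 3)*(o^3 + o^2 - 4*o - 4) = (o - 3)*(o + 2)*(o^2 - o - 2) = (o - 3)*(o + 1)*(o + 2)*(o - 2)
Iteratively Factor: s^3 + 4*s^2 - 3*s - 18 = (s - 2)*(s^2 + 6*s + 9) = (s - 2)*(s + 3)*(s + 3)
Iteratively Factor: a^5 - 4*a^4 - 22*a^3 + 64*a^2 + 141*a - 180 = (a + 3)*(a^4 - 7*a^3 - a^2 + 67*a - 60) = (a - 4)*(a + 3)*(a^3 - 3*a^2 - 13*a + 15) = (a - 4)*(a + 3)^2*(a^2 - 6*a + 5) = (a - 5)*(a - 4)*(a + 3)^2*(a - 1)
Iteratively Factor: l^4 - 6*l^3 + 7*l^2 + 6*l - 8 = (l - 1)*(l^3 - 5*l^2 + 2*l + 8) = (l - 4)*(l - 1)*(l^2 - l - 2) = (l - 4)*(l - 1)*(l + 1)*(l - 2)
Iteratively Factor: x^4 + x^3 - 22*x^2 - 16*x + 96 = (x - 4)*(x^3 + 5*x^2 - 2*x - 24) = (x - 4)*(x + 3)*(x^2 + 2*x - 8) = (x - 4)*(x + 3)*(x + 4)*(x - 2)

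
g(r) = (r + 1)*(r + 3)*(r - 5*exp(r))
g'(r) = (1 - 5*exp(r))*(r + 1)*(r + 3) + (r + 1)*(r - 5*exp(r)) + (r + 3)*(r - 5*exp(r)) = -5*r^2*exp(r) + 3*r^2 - 30*r*exp(r) + 8*r - 35*exp(r) + 3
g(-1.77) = 2.48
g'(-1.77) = -1.35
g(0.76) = -65.72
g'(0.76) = -118.95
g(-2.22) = 2.63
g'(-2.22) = 0.78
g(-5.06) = -42.59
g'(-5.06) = 39.26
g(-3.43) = -3.75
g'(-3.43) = 11.15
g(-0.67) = -2.48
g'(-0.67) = -9.79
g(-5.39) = -56.79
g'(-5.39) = 46.95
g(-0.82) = -1.19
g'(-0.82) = -7.60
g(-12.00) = -1188.00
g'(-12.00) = 339.00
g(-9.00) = -432.03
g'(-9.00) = 173.98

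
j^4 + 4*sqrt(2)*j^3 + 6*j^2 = j^2*(j + sqrt(2))*(j + 3*sqrt(2))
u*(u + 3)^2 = u^3 + 6*u^2 + 9*u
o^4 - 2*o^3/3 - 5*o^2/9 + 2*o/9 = o*(o - 1)*(o - 1/3)*(o + 2/3)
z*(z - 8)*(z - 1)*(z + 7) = z^4 - 2*z^3 - 55*z^2 + 56*z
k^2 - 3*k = k*(k - 3)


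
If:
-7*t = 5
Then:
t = -5/7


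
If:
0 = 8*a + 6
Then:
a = -3/4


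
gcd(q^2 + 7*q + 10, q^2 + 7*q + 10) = q^2 + 7*q + 10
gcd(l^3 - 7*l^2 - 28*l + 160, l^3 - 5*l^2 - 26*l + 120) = l^2 + l - 20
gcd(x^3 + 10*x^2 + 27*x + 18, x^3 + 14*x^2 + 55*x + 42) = x^2 + 7*x + 6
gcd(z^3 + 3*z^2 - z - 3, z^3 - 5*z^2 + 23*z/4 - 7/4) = z - 1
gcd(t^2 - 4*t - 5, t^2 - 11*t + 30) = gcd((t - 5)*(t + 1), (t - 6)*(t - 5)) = t - 5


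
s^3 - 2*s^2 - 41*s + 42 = (s - 7)*(s - 1)*(s + 6)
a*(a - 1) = a^2 - a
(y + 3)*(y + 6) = y^2 + 9*y + 18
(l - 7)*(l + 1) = l^2 - 6*l - 7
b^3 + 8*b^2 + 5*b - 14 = (b - 1)*(b + 2)*(b + 7)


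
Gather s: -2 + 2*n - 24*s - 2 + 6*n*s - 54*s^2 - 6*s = 2*n - 54*s^2 + s*(6*n - 30) - 4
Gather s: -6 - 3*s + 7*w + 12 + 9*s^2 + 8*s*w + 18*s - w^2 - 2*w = 9*s^2 + s*(8*w + 15) - w^2 + 5*w + 6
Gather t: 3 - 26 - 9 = -32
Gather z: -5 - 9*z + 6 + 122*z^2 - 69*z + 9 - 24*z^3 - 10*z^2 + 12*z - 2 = -24*z^3 + 112*z^2 - 66*z + 8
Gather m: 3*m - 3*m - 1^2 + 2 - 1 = 0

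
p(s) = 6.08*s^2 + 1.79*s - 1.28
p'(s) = 12.16*s + 1.79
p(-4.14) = 95.52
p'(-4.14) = -48.55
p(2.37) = 37.11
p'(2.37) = 30.61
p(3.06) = 61.13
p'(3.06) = 39.00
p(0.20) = -0.68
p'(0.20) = 4.22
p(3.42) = 75.96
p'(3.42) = 43.38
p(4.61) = 136.18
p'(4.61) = 57.85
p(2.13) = 30.12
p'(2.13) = 27.69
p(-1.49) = 9.55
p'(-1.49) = -16.33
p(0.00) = -1.28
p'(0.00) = 1.79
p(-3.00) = 48.07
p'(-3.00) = -34.69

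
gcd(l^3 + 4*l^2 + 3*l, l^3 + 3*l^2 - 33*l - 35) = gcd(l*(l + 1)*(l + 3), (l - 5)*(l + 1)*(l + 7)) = l + 1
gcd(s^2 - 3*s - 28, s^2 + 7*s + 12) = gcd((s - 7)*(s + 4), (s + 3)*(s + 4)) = s + 4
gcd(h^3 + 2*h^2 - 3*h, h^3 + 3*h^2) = h^2 + 3*h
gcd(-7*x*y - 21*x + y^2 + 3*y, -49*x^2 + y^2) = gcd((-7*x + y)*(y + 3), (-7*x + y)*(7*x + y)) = 7*x - y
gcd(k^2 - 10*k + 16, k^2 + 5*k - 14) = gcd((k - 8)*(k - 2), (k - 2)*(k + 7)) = k - 2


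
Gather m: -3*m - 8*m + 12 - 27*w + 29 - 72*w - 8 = -11*m - 99*w + 33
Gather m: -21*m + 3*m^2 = 3*m^2 - 21*m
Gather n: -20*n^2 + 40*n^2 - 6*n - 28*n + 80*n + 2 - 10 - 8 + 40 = 20*n^2 + 46*n + 24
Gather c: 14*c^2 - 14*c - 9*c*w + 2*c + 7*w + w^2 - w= 14*c^2 + c*(-9*w - 12) + w^2 + 6*w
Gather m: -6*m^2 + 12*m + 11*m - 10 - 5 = -6*m^2 + 23*m - 15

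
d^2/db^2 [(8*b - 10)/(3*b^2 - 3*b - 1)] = 36*((3 - 4*b)*(-3*b^2 + 3*b + 1) - (2*b - 1)^2*(4*b - 5))/(-3*b^2 + 3*b + 1)^3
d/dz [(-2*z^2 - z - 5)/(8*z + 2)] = (-8*z^2 - 4*z + 19)/(2*(16*z^2 + 8*z + 1))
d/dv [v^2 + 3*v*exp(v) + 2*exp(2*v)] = 3*v*exp(v) + 2*v + 4*exp(2*v) + 3*exp(v)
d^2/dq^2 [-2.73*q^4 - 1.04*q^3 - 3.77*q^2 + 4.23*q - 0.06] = -32.76*q^2 - 6.24*q - 7.54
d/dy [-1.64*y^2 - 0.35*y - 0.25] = -3.28*y - 0.35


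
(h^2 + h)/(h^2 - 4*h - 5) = h/(h - 5)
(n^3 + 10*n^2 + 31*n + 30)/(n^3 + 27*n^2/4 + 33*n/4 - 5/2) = 4*(n + 3)/(4*n - 1)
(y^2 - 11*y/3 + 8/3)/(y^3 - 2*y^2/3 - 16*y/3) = (y - 1)/(y*(y + 2))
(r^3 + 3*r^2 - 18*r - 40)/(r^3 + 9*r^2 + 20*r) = (r^2 - 2*r - 8)/(r*(r + 4))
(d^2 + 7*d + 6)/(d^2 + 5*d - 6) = (d + 1)/(d - 1)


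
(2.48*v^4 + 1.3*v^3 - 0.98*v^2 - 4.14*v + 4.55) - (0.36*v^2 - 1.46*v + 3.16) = 2.48*v^4 + 1.3*v^3 - 1.34*v^2 - 2.68*v + 1.39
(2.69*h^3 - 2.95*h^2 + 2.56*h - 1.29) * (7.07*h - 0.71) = 19.0183*h^4 - 22.7664*h^3 + 20.1937*h^2 - 10.9379*h + 0.9159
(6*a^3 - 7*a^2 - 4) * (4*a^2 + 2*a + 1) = 24*a^5 - 16*a^4 - 8*a^3 - 23*a^2 - 8*a - 4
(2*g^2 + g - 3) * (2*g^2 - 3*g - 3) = 4*g^4 - 4*g^3 - 15*g^2 + 6*g + 9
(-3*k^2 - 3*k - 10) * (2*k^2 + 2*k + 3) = -6*k^4 - 12*k^3 - 35*k^2 - 29*k - 30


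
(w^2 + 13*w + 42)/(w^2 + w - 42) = (w + 6)/(w - 6)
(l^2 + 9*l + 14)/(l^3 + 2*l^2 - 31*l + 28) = (l + 2)/(l^2 - 5*l + 4)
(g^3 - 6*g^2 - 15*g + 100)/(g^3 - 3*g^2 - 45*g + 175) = (g + 4)/(g + 7)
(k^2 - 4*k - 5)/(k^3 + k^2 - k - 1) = (k - 5)/(k^2 - 1)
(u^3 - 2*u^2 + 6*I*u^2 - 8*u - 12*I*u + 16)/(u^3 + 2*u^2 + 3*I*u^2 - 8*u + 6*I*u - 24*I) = (u^2 + 6*I*u - 8)/(u^2 + u*(4 + 3*I) + 12*I)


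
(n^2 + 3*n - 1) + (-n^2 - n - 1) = 2*n - 2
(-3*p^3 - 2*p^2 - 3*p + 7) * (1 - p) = 3*p^4 - p^3 + p^2 - 10*p + 7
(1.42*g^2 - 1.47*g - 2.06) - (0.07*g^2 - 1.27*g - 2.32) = 1.35*g^2 - 0.2*g + 0.26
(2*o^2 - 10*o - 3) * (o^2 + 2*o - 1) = 2*o^4 - 6*o^3 - 25*o^2 + 4*o + 3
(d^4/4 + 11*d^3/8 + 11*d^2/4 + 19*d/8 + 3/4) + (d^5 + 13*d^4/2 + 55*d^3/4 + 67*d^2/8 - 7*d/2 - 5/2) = d^5 + 27*d^4/4 + 121*d^3/8 + 89*d^2/8 - 9*d/8 - 7/4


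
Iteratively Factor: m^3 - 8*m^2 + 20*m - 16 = (m - 2)*(m^2 - 6*m + 8) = (m - 4)*(m - 2)*(m - 2)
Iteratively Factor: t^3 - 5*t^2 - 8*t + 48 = (t - 4)*(t^2 - t - 12) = (t - 4)*(t + 3)*(t - 4)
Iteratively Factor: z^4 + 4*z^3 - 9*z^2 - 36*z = (z + 3)*(z^3 + z^2 - 12*z) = (z - 3)*(z + 3)*(z^2 + 4*z) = z*(z - 3)*(z + 3)*(z + 4)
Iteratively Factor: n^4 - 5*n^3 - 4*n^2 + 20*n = (n + 2)*(n^3 - 7*n^2 + 10*n) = n*(n + 2)*(n^2 - 7*n + 10) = n*(n - 2)*(n + 2)*(n - 5)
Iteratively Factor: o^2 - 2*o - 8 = (o - 4)*(o + 2)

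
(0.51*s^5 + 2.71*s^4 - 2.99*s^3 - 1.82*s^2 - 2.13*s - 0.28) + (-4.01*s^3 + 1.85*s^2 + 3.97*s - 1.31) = 0.51*s^5 + 2.71*s^4 - 7.0*s^3 + 0.03*s^2 + 1.84*s - 1.59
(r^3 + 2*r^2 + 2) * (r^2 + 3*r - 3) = r^5 + 5*r^4 + 3*r^3 - 4*r^2 + 6*r - 6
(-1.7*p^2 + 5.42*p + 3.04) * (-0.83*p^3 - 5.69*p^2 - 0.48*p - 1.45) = 1.411*p^5 + 5.1744*p^4 - 32.547*p^3 - 17.4342*p^2 - 9.3182*p - 4.408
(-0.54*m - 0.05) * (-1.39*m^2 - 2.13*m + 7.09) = 0.7506*m^3 + 1.2197*m^2 - 3.7221*m - 0.3545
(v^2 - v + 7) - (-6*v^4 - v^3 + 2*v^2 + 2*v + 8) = 6*v^4 + v^3 - v^2 - 3*v - 1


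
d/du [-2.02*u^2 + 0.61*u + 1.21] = 0.61 - 4.04*u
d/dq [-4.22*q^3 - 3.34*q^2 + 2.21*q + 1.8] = -12.66*q^2 - 6.68*q + 2.21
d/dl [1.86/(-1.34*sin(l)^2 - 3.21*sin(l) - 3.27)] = (4.9848*sin(l) + 5.9706)*cos(l)/(1.34*sin(l)^2 + 3.21*sin(l) + 3.27)^2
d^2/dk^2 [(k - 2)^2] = 2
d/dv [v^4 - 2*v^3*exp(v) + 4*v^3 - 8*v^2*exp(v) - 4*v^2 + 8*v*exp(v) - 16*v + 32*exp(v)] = -2*v^3*exp(v) + 4*v^3 - 14*v^2*exp(v) + 12*v^2 - 8*v*exp(v) - 8*v + 40*exp(v) - 16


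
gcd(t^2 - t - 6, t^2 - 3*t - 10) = t + 2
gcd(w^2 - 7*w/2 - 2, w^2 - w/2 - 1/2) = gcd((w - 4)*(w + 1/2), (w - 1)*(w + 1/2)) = w + 1/2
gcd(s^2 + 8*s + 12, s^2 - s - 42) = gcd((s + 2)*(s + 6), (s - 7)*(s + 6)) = s + 6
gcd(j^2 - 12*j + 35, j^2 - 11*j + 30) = j - 5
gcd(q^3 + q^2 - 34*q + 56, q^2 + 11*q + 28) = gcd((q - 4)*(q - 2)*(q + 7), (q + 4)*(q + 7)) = q + 7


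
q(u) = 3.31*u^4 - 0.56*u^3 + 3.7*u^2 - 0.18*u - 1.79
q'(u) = 13.24*u^3 - 1.68*u^2 + 7.4*u - 0.18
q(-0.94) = 4.70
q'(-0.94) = -19.62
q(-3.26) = 431.37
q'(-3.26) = -500.87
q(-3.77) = 750.12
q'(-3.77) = -761.39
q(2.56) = 154.77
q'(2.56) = 229.88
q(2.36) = 113.71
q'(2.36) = 181.96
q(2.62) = 169.03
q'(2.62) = 245.79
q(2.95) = 266.18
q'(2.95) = 346.93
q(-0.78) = 2.09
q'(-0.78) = -13.26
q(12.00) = 68197.33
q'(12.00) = 22725.42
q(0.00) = -1.79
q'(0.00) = -0.18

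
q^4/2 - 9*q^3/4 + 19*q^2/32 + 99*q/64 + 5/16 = (q/2 + 1/4)*(q - 4)*(q - 5/4)*(q + 1/4)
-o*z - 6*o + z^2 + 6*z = (-o + z)*(z + 6)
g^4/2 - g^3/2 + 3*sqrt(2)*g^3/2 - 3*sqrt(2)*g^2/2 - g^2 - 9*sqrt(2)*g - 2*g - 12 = (g/2 + 1)*(g - 3)*(g + sqrt(2))*(g + 2*sqrt(2))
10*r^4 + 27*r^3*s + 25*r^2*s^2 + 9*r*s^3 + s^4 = (r + s)^2*(2*r + s)*(5*r + s)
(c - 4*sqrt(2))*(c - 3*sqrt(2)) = c^2 - 7*sqrt(2)*c + 24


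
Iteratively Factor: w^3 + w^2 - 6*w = (w - 2)*(w^2 + 3*w) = w*(w - 2)*(w + 3)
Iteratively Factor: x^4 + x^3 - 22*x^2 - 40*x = (x)*(x^3 + x^2 - 22*x - 40) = x*(x - 5)*(x^2 + 6*x + 8) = x*(x - 5)*(x + 4)*(x + 2)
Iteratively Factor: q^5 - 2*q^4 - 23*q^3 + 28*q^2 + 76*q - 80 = (q - 2)*(q^4 - 23*q^2 - 18*q + 40) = (q - 2)*(q + 2)*(q^3 - 2*q^2 - 19*q + 20) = (q - 2)*(q - 1)*(q + 2)*(q^2 - q - 20) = (q - 2)*(q - 1)*(q + 2)*(q + 4)*(q - 5)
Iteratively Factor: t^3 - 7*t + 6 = (t + 3)*(t^2 - 3*t + 2) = (t - 2)*(t + 3)*(t - 1)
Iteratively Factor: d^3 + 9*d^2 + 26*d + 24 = (d + 2)*(d^2 + 7*d + 12) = (d + 2)*(d + 4)*(d + 3)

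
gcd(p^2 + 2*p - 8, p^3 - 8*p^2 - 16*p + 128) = p + 4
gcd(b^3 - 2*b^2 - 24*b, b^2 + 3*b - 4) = b + 4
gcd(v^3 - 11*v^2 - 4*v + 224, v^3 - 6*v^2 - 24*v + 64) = v^2 - 4*v - 32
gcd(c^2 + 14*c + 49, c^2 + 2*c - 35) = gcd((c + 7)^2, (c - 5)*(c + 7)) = c + 7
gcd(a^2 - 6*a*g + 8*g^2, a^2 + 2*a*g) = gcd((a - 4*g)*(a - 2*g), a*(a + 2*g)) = 1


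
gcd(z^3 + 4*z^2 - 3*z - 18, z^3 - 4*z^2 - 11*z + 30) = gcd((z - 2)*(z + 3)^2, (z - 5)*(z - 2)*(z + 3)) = z^2 + z - 6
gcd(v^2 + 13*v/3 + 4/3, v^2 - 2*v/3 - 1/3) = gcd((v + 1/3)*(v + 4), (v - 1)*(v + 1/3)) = v + 1/3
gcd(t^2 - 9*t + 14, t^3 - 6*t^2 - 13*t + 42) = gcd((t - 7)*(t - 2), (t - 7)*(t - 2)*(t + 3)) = t^2 - 9*t + 14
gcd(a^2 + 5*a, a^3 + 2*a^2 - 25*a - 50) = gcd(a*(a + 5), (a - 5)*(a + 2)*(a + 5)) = a + 5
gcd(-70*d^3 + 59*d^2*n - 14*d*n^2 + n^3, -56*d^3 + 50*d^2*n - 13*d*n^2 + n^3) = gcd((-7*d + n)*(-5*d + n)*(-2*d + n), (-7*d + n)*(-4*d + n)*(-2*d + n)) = 14*d^2 - 9*d*n + n^2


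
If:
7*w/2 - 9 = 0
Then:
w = 18/7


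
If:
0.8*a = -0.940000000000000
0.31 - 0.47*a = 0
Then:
No Solution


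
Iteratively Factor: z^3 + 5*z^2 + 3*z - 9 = (z + 3)*(z^2 + 2*z - 3) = (z + 3)^2*(z - 1)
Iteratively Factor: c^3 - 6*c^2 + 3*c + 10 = (c + 1)*(c^2 - 7*c + 10) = (c - 2)*(c + 1)*(c - 5)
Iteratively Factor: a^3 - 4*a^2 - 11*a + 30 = (a - 2)*(a^2 - 2*a - 15) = (a - 5)*(a - 2)*(a + 3)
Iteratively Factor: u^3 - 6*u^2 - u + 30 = (u + 2)*(u^2 - 8*u + 15) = (u - 3)*(u + 2)*(u - 5)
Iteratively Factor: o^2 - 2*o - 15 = (o + 3)*(o - 5)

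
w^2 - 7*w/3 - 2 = (w - 3)*(w + 2/3)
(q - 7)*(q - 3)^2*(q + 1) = q^4 - 12*q^3 + 38*q^2 - 12*q - 63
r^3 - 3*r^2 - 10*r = r*(r - 5)*(r + 2)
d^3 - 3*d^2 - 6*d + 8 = (d - 4)*(d - 1)*(d + 2)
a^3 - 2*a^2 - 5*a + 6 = (a - 3)*(a - 1)*(a + 2)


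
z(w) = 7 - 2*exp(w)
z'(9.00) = -16206.17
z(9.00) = -16199.17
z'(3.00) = -40.17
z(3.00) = -33.17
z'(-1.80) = -0.33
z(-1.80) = 6.67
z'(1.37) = -7.87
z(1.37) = -0.87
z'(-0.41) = -1.33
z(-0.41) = 5.67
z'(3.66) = -77.72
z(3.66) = -70.72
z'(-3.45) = -0.06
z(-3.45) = 6.94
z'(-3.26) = -0.08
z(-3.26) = 6.92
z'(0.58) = -3.57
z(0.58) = 3.43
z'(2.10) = -16.33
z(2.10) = -9.33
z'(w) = -2*exp(w)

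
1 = 1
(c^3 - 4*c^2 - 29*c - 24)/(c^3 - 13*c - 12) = (c - 8)/(c - 4)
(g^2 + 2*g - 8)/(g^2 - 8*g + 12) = (g + 4)/(g - 6)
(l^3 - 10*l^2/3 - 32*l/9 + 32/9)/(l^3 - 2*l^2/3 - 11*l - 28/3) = (9*l^2 + 6*l - 8)/(3*(3*l^2 + 10*l + 7))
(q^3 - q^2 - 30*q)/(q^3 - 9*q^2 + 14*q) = (q^2 - q - 30)/(q^2 - 9*q + 14)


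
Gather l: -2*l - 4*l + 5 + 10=15 - 6*l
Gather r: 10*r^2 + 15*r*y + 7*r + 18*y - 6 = 10*r^2 + r*(15*y + 7) + 18*y - 6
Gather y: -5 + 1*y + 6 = y + 1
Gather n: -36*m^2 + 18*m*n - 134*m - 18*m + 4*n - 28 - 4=-36*m^2 - 152*m + n*(18*m + 4) - 32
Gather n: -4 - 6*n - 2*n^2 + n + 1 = -2*n^2 - 5*n - 3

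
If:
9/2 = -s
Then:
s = -9/2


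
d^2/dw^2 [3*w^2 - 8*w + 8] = 6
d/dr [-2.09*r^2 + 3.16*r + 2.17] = 3.16 - 4.18*r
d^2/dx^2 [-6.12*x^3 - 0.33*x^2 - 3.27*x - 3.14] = -36.72*x - 0.66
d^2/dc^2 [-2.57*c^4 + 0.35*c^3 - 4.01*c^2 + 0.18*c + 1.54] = -30.84*c^2 + 2.1*c - 8.02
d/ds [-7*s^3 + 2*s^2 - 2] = s*(4 - 21*s)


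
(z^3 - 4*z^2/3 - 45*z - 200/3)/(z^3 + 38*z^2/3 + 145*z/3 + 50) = (z - 8)/(z + 6)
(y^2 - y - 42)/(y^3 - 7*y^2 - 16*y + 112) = (y + 6)/(y^2 - 16)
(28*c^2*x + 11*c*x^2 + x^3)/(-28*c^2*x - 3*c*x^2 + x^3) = (7*c + x)/(-7*c + x)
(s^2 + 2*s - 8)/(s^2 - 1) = (s^2 + 2*s - 8)/(s^2 - 1)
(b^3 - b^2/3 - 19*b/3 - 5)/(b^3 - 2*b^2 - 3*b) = (b + 5/3)/b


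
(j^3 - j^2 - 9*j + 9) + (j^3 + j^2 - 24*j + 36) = 2*j^3 - 33*j + 45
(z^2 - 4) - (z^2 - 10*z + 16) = 10*z - 20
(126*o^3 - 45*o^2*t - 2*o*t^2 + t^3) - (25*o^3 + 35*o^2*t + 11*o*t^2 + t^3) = 101*o^3 - 80*o^2*t - 13*o*t^2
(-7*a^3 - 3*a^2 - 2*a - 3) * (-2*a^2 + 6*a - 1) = 14*a^5 - 36*a^4 - 7*a^3 - 3*a^2 - 16*a + 3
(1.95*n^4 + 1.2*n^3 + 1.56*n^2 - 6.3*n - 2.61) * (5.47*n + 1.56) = 10.6665*n^5 + 9.606*n^4 + 10.4052*n^3 - 32.0274*n^2 - 24.1047*n - 4.0716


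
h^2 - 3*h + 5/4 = (h - 5/2)*(h - 1/2)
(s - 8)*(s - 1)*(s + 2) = s^3 - 7*s^2 - 10*s + 16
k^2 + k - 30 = (k - 5)*(k + 6)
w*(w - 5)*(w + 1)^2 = w^4 - 3*w^3 - 9*w^2 - 5*w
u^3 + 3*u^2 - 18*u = u*(u - 3)*(u + 6)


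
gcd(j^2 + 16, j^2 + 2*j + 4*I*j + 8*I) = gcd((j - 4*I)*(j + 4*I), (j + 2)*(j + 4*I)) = j + 4*I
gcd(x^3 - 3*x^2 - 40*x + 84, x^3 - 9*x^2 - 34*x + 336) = x^2 - x - 42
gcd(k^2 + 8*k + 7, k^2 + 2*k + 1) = k + 1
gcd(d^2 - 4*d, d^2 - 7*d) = d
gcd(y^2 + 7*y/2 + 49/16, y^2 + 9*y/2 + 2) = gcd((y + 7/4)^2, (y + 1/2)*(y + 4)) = 1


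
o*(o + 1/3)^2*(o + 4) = o^4 + 14*o^3/3 + 25*o^2/9 + 4*o/9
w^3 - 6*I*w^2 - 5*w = w*(w - 5*I)*(w - I)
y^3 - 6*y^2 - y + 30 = (y - 5)*(y - 3)*(y + 2)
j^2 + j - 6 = (j - 2)*(j + 3)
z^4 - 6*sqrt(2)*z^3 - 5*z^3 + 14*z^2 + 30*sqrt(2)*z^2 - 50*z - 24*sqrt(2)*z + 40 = (z - 4)*(z - 1)*(z - 5*sqrt(2))*(z - sqrt(2))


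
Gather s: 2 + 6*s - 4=6*s - 2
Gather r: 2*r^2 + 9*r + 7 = 2*r^2 + 9*r + 7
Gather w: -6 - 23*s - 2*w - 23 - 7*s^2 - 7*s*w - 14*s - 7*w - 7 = -7*s^2 - 37*s + w*(-7*s - 9) - 36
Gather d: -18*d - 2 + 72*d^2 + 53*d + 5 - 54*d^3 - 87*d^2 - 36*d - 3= -54*d^3 - 15*d^2 - d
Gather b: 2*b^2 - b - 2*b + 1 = 2*b^2 - 3*b + 1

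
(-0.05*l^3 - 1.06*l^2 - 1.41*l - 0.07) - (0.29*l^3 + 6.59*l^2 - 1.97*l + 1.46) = -0.34*l^3 - 7.65*l^2 + 0.56*l - 1.53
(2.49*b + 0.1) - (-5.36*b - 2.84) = 7.85*b + 2.94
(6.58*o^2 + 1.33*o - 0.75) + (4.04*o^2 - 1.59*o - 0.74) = 10.62*o^2 - 0.26*o - 1.49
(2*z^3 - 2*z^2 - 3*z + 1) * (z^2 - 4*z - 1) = 2*z^5 - 10*z^4 + 3*z^3 + 15*z^2 - z - 1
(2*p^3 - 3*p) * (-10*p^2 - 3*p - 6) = -20*p^5 - 6*p^4 + 18*p^3 + 9*p^2 + 18*p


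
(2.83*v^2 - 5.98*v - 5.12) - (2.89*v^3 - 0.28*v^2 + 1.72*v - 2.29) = -2.89*v^3 + 3.11*v^2 - 7.7*v - 2.83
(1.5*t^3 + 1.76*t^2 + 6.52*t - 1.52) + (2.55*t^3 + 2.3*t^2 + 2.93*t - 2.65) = 4.05*t^3 + 4.06*t^2 + 9.45*t - 4.17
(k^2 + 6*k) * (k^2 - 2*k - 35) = k^4 + 4*k^3 - 47*k^2 - 210*k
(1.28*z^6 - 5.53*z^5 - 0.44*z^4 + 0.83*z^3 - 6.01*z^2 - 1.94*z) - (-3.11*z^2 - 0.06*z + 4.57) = 1.28*z^6 - 5.53*z^5 - 0.44*z^4 + 0.83*z^3 - 2.9*z^2 - 1.88*z - 4.57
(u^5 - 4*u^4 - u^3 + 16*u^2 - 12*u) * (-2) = -2*u^5 + 8*u^4 + 2*u^3 - 32*u^2 + 24*u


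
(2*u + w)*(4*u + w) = 8*u^2 + 6*u*w + w^2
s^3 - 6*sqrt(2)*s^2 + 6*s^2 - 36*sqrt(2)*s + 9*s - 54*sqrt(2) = (s + 3)^2*(s - 6*sqrt(2))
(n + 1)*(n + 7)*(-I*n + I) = -I*n^3 - 7*I*n^2 + I*n + 7*I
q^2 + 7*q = q*(q + 7)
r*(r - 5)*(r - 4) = r^3 - 9*r^2 + 20*r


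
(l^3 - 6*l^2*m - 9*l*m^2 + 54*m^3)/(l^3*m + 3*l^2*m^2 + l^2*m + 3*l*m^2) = (l^2 - 9*l*m + 18*m^2)/(l*m*(l + 1))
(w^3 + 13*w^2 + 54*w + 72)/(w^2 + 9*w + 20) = (w^2 + 9*w + 18)/(w + 5)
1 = 1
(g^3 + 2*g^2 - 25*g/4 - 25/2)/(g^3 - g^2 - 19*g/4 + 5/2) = (2*g + 5)/(2*g - 1)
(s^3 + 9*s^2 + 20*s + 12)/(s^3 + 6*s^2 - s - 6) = (s + 2)/(s - 1)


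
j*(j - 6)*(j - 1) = j^3 - 7*j^2 + 6*j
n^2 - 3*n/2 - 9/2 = (n - 3)*(n + 3/2)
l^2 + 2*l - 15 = (l - 3)*(l + 5)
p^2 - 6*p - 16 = (p - 8)*(p + 2)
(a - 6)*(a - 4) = a^2 - 10*a + 24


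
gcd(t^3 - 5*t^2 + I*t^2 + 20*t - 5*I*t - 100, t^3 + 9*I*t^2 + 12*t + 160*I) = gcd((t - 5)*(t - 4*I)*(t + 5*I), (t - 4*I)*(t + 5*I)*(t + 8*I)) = t^2 + I*t + 20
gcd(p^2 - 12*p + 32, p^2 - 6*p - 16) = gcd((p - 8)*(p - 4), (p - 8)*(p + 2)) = p - 8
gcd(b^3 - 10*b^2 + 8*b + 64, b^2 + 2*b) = b + 2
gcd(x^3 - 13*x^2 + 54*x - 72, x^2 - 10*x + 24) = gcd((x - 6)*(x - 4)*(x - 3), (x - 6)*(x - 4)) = x^2 - 10*x + 24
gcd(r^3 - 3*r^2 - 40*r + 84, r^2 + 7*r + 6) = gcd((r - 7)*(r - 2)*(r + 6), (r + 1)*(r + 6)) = r + 6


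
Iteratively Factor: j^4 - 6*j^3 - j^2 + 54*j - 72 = (j - 3)*(j^3 - 3*j^2 - 10*j + 24) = (j - 3)*(j - 2)*(j^2 - j - 12) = (j - 3)*(j - 2)*(j + 3)*(j - 4)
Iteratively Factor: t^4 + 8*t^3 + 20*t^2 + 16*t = (t)*(t^3 + 8*t^2 + 20*t + 16) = t*(t + 4)*(t^2 + 4*t + 4) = t*(t + 2)*(t + 4)*(t + 2)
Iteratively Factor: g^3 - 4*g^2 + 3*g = (g - 1)*(g^2 - 3*g) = (g - 3)*(g - 1)*(g)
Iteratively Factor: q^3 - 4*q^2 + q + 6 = (q + 1)*(q^2 - 5*q + 6) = (q - 2)*(q + 1)*(q - 3)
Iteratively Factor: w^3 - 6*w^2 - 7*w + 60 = (w + 3)*(w^2 - 9*w + 20) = (w - 4)*(w + 3)*(w - 5)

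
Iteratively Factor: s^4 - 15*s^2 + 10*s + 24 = (s + 1)*(s^3 - s^2 - 14*s + 24) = (s - 2)*(s + 1)*(s^2 + s - 12) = (s - 2)*(s + 1)*(s + 4)*(s - 3)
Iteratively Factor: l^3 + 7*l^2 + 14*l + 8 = (l + 4)*(l^2 + 3*l + 2) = (l + 2)*(l + 4)*(l + 1)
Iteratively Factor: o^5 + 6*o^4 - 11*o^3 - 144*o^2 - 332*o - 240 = (o + 2)*(o^4 + 4*o^3 - 19*o^2 - 106*o - 120) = (o + 2)*(o + 4)*(o^3 - 19*o - 30) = (o - 5)*(o + 2)*(o + 4)*(o^2 + 5*o + 6) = (o - 5)*(o + 2)*(o + 3)*(o + 4)*(o + 2)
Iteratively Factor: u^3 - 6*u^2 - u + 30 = (u - 3)*(u^2 - 3*u - 10) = (u - 5)*(u - 3)*(u + 2)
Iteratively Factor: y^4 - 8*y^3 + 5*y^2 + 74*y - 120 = (y - 2)*(y^3 - 6*y^2 - 7*y + 60) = (y - 4)*(y - 2)*(y^2 - 2*y - 15) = (y - 5)*(y - 4)*(y - 2)*(y + 3)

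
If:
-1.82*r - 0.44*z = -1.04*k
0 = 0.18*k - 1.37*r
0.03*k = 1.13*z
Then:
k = 0.00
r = 0.00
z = 0.00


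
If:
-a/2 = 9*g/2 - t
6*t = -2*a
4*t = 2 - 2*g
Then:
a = -27/23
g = 5/23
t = 9/23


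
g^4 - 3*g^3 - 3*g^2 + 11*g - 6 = (g - 3)*(g - 1)^2*(g + 2)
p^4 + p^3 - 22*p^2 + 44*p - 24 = (p - 2)^2*(p - 1)*(p + 6)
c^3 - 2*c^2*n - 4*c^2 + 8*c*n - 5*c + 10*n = (c - 5)*(c + 1)*(c - 2*n)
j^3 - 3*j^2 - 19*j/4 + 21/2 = (j - 7/2)*(j - 3/2)*(j + 2)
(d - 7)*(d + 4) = d^2 - 3*d - 28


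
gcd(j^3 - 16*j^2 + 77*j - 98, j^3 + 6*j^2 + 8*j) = 1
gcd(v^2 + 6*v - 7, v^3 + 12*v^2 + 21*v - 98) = v + 7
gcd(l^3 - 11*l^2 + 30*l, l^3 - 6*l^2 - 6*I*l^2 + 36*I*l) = l^2 - 6*l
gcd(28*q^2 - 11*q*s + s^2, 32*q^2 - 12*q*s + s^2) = 4*q - s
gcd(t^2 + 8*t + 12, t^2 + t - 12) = 1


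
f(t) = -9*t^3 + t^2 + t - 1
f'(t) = -27*t^2 + 2*t + 1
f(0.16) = -0.85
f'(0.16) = 0.63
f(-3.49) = 390.27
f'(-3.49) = -334.84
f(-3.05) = 260.61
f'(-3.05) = -256.27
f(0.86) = -5.12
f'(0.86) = -17.25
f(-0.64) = 1.13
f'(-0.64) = -11.34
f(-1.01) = 8.28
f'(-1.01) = -28.56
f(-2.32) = 114.45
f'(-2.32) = -148.96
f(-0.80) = 3.45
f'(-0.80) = -17.88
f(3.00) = -232.00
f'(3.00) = -236.00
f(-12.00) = 15683.00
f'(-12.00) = -3911.00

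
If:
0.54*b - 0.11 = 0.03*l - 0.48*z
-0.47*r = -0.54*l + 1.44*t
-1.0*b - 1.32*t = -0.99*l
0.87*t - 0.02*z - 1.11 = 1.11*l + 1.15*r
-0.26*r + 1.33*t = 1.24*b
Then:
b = -0.79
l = -1.74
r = 0.16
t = -0.71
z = 1.01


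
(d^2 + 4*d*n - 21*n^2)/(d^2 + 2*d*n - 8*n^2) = (d^2 + 4*d*n - 21*n^2)/(d^2 + 2*d*n - 8*n^2)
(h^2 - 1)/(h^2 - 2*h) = (h^2 - 1)/(h*(h - 2))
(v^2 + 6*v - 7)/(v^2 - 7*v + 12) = (v^2 + 6*v - 7)/(v^2 - 7*v + 12)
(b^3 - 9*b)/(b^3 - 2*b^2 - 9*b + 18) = b/(b - 2)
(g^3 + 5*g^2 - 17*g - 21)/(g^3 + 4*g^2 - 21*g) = (g + 1)/g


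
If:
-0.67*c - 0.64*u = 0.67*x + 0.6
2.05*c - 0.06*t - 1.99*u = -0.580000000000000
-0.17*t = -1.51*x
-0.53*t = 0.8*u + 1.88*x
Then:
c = -0.61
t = 0.37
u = -0.35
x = 0.04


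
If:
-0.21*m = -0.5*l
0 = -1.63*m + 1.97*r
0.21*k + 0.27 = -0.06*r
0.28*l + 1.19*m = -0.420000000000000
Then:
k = -1.21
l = -0.13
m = -0.32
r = -0.27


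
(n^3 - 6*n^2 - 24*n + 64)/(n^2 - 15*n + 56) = (n^2 + 2*n - 8)/(n - 7)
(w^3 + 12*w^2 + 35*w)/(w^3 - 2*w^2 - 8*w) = (w^2 + 12*w + 35)/(w^2 - 2*w - 8)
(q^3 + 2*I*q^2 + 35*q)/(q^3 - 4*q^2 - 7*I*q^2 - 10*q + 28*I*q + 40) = q*(q + 7*I)/(q^2 - 2*q*(2 + I) + 8*I)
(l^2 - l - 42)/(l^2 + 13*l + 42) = (l - 7)/(l + 7)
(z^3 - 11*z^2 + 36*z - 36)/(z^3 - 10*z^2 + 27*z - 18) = (z - 2)/(z - 1)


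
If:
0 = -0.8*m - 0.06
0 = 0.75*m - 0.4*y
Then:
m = -0.08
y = -0.14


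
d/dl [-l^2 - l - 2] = -2*l - 1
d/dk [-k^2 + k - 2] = 1 - 2*k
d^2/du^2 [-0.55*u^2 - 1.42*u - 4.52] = -1.10000000000000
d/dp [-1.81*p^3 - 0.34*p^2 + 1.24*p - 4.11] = -5.43*p^2 - 0.68*p + 1.24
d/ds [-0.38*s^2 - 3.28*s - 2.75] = -0.76*s - 3.28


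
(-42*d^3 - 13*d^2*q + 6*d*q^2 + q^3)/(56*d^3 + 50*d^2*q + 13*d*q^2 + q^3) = (-3*d + q)/(4*d + q)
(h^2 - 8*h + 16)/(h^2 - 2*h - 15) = (-h^2 + 8*h - 16)/(-h^2 + 2*h + 15)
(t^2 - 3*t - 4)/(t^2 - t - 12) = (t + 1)/(t + 3)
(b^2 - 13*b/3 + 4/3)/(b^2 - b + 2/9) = 3*(b - 4)/(3*b - 2)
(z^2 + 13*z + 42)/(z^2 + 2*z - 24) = (z + 7)/(z - 4)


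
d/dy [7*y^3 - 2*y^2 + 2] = y*(21*y - 4)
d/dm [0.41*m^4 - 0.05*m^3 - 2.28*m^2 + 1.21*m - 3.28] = 1.64*m^3 - 0.15*m^2 - 4.56*m + 1.21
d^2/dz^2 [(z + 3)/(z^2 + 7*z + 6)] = 2*((z + 3)*(2*z + 7)^2 - (3*z + 10)*(z^2 + 7*z + 6))/(z^2 + 7*z + 6)^3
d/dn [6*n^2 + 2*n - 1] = 12*n + 2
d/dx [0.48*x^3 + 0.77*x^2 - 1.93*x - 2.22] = 1.44*x^2 + 1.54*x - 1.93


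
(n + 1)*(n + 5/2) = n^2 + 7*n/2 + 5/2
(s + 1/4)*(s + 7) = s^2 + 29*s/4 + 7/4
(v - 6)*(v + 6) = v^2 - 36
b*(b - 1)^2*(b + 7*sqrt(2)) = b^4 - 2*b^3 + 7*sqrt(2)*b^3 - 14*sqrt(2)*b^2 + b^2 + 7*sqrt(2)*b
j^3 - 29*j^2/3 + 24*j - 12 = (j - 6)*(j - 3)*(j - 2/3)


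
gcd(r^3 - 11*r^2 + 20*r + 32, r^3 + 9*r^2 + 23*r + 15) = r + 1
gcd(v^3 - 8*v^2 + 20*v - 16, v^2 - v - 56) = 1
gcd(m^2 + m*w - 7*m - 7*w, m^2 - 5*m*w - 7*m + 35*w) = m - 7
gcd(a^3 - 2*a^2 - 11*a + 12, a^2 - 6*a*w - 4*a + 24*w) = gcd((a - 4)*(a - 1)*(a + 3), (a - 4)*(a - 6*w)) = a - 4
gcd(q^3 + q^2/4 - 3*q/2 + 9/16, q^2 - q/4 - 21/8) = q + 3/2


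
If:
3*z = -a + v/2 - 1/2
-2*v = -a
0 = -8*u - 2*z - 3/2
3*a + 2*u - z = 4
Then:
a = 11/9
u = -5/72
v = 11/18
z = -17/36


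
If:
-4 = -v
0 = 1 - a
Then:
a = 1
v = 4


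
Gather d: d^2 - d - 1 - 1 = d^2 - d - 2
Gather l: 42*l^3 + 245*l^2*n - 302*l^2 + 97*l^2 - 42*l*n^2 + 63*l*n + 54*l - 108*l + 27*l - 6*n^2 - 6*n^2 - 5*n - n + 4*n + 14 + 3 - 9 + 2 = 42*l^3 + l^2*(245*n - 205) + l*(-42*n^2 + 63*n - 27) - 12*n^2 - 2*n + 10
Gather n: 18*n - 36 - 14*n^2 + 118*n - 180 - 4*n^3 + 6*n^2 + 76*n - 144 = -4*n^3 - 8*n^2 + 212*n - 360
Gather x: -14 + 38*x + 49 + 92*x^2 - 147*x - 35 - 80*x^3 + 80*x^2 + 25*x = -80*x^3 + 172*x^2 - 84*x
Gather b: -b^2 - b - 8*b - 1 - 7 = -b^2 - 9*b - 8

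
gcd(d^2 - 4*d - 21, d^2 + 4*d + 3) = d + 3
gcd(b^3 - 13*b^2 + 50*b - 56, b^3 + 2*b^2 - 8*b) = b - 2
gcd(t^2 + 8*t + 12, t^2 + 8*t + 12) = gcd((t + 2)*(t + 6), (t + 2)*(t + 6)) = t^2 + 8*t + 12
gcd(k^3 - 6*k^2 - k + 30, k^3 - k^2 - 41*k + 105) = k^2 - 8*k + 15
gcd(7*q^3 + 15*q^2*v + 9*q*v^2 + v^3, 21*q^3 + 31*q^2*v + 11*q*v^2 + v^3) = 7*q^2 + 8*q*v + v^2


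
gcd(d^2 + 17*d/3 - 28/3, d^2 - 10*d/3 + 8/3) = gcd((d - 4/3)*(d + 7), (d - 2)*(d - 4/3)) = d - 4/3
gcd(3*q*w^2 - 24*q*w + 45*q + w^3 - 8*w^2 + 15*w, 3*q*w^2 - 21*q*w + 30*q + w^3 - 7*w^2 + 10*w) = 3*q*w - 15*q + w^2 - 5*w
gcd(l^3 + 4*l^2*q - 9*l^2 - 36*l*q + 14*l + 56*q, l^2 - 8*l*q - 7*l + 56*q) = l - 7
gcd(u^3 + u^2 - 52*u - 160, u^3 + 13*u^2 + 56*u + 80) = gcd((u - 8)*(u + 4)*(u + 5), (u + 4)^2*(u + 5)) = u^2 + 9*u + 20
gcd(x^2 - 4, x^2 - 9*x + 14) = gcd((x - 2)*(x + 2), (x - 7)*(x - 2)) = x - 2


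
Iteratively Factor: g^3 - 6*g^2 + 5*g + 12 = (g - 3)*(g^2 - 3*g - 4) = (g - 3)*(g + 1)*(g - 4)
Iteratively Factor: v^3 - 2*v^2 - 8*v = (v - 4)*(v^2 + 2*v) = (v - 4)*(v + 2)*(v)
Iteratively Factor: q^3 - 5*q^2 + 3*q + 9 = (q - 3)*(q^2 - 2*q - 3) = (q - 3)*(q + 1)*(q - 3)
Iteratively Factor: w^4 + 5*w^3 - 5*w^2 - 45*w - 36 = (w + 4)*(w^3 + w^2 - 9*w - 9) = (w - 3)*(w + 4)*(w^2 + 4*w + 3) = (w - 3)*(w + 3)*(w + 4)*(w + 1)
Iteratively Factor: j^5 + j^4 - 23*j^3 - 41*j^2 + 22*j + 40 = (j - 1)*(j^4 + 2*j^3 - 21*j^2 - 62*j - 40) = (j - 5)*(j - 1)*(j^3 + 7*j^2 + 14*j + 8) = (j - 5)*(j - 1)*(j + 2)*(j^2 + 5*j + 4) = (j - 5)*(j - 1)*(j + 2)*(j + 4)*(j + 1)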